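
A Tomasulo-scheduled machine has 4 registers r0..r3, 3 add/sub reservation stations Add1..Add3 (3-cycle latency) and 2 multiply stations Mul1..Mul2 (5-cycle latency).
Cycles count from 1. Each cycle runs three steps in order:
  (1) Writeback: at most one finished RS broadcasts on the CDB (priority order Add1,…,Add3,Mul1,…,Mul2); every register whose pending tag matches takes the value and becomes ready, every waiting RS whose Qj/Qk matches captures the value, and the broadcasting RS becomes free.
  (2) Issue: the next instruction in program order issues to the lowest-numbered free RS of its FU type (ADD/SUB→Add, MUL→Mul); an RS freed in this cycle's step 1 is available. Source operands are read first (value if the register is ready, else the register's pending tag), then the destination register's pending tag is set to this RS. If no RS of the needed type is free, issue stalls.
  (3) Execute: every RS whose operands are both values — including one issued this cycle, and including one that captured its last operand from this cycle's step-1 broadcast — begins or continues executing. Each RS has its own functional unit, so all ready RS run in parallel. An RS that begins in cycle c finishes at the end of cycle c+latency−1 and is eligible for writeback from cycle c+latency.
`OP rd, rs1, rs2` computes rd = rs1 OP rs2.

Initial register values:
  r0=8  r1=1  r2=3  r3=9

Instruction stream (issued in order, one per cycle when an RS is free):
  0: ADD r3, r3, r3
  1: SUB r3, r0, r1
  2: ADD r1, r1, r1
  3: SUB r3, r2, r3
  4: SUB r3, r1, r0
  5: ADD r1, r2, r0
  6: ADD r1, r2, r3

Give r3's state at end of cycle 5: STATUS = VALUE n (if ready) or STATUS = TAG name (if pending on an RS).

STATUS = TAG Add2

  c1: issue ADD r3<-Add1  regs: r0:8,r1:1,r2:3,r3:Add1
  c2: issue SUB r3<-Add2  regs: r0:8,r1:1,r2:3,r3:Add2
  c3: issue ADD r1<-Add3  regs: r0:8,r1:Add3,r2:3,r3:Add2
  c4: CDB Add1=18; issue SUB r3<-Add1  regs: r0:8,r1:Add3,r2:3,r3:Add1
  c5: CDB Add2=7; issue SUB r3<-Add2  regs: r0:8,r1:Add3,r2:3,r3:Add2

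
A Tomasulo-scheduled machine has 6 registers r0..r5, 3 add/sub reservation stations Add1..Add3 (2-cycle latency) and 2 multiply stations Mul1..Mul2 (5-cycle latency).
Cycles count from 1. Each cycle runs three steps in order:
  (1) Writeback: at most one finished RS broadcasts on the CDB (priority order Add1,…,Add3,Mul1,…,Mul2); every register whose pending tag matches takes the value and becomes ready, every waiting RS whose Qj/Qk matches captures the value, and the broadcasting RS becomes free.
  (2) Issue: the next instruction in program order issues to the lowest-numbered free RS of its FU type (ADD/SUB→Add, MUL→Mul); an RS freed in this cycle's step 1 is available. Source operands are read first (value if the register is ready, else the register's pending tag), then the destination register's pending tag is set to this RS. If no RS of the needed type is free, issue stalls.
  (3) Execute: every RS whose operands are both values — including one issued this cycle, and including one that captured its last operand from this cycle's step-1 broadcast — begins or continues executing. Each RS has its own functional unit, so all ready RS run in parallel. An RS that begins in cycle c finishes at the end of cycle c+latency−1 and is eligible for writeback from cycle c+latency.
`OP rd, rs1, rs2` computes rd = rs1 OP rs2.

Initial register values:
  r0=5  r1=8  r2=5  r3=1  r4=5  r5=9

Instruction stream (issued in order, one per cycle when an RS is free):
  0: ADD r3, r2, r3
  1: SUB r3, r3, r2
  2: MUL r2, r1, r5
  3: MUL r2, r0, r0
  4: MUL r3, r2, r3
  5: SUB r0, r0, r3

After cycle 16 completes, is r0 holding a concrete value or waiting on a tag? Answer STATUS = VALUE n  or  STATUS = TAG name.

  c1: issue ADD r3<-Add1  regs: r0:5,r1:8,r2:5,r3:Add1,r4:5,r5:9
  c2: issue SUB r3<-Add2  regs: r0:5,r1:8,r2:5,r3:Add2,r4:5,r5:9
  c3: CDB Add1=6; issue MUL r2<-Mul1  regs: r0:5,r1:8,r2:Mul1,r3:Add2,r4:5,r5:9
  c4: issue MUL r2<-Mul2  regs: r0:5,r1:8,r2:Mul2,r3:Add2,r4:5,r5:9
  c5: CDB Add2=1; stall  regs: r0:5,r1:8,r2:Mul2,r3:1,r4:5,r5:9
  c6: stall  regs: r0:5,r1:8,r2:Mul2,r3:1,r4:5,r5:9
  c7: stall  regs: r0:5,r1:8,r2:Mul2,r3:1,r4:5,r5:9
  c8: CDB Mul1=72; issue MUL r3<-Mul1  regs: r0:5,r1:8,r2:Mul2,r3:Mul1,r4:5,r5:9
  c9: CDB Mul2=25; issue SUB r0<-Add1  regs: r0:Add1,r1:8,r2:25,r3:Mul1,r4:5,r5:9
  c10: -  regs: r0:Add1,r1:8,r2:25,r3:Mul1,r4:5,r5:9
  c11: -  regs: r0:Add1,r1:8,r2:25,r3:Mul1,r4:5,r5:9
  c12: -  regs: r0:Add1,r1:8,r2:25,r3:Mul1,r4:5,r5:9
  c13: -  regs: r0:Add1,r1:8,r2:25,r3:Mul1,r4:5,r5:9
  c14: CDB Mul1=25  regs: r0:Add1,r1:8,r2:25,r3:25,r4:5,r5:9
  c15: -  regs: r0:Add1,r1:8,r2:25,r3:25,r4:5,r5:9
  c16: CDB Add1=-20  regs: r0:-20,r1:8,r2:25,r3:25,r4:5,r5:9

STATUS = VALUE -20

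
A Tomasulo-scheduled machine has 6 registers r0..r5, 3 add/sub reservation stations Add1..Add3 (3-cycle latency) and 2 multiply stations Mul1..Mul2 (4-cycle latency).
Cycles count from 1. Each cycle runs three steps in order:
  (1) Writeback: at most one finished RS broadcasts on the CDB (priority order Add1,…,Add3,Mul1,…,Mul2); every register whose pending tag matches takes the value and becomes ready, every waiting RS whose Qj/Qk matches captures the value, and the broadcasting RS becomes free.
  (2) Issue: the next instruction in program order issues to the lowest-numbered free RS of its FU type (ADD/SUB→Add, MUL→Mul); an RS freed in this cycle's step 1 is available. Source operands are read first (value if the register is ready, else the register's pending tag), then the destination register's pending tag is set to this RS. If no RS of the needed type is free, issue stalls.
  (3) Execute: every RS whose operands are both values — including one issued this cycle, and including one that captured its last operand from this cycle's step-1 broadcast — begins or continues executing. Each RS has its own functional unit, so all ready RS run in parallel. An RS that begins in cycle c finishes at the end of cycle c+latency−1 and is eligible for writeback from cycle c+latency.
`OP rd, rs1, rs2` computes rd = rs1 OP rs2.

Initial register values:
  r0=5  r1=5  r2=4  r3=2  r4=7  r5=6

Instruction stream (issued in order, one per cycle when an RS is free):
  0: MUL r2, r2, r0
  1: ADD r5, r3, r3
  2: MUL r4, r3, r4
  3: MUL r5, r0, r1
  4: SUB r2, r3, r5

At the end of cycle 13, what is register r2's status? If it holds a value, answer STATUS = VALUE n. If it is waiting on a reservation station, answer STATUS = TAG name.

c1: issue MUL r2<-Mul1 | r0:5,r1:5,r2:Mul1,r3:2,r4:7,r5:6
c2: issue ADD r5<-Add1 | r0:5,r1:5,r2:Mul1,r3:2,r4:7,r5:Add1
c3: issue MUL r4<-Mul2 | r0:5,r1:5,r2:Mul1,r3:2,r4:Mul2,r5:Add1
c4: stall | r0:5,r1:5,r2:Mul1,r3:2,r4:Mul2,r5:Add1
c5: CDB Add1=4; stall | r0:5,r1:5,r2:Mul1,r3:2,r4:Mul2,r5:4
c6: CDB Mul1=20; issue MUL r5<-Mul1 | r0:5,r1:5,r2:20,r3:2,r4:Mul2,r5:Mul1
c7: CDB Mul2=14; issue SUB r2<-Add1 | r0:5,r1:5,r2:Add1,r3:2,r4:14,r5:Mul1
c8: - | r0:5,r1:5,r2:Add1,r3:2,r4:14,r5:Mul1
c9: - | r0:5,r1:5,r2:Add1,r3:2,r4:14,r5:Mul1
c10: CDB Mul1=25 | r0:5,r1:5,r2:Add1,r3:2,r4:14,r5:25
c11: - | r0:5,r1:5,r2:Add1,r3:2,r4:14,r5:25
c12: - | r0:5,r1:5,r2:Add1,r3:2,r4:14,r5:25
c13: CDB Add1=-23 | r0:5,r1:5,r2:-23,r3:2,r4:14,r5:25

STATUS = VALUE -23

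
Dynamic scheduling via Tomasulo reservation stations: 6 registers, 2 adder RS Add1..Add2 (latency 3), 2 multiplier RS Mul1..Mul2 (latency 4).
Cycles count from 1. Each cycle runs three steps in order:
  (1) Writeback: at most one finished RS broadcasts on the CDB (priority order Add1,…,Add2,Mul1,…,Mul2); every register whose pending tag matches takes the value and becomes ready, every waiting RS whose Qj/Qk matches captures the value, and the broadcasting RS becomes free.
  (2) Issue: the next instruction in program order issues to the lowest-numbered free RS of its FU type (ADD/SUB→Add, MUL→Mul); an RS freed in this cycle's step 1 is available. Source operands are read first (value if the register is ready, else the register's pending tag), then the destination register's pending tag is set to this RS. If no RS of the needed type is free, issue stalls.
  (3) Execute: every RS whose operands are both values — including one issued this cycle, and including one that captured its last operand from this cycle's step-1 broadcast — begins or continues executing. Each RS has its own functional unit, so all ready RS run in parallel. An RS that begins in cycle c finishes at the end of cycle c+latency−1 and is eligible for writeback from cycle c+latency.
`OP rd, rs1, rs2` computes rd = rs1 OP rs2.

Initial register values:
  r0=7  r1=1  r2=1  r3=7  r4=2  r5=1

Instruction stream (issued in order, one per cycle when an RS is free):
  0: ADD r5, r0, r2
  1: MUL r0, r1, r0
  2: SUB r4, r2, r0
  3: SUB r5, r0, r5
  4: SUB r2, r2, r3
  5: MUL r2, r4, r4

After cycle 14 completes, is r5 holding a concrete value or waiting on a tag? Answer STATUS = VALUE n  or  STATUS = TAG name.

STATUS = VALUE -1

c1: issue ADD r5<-Add1 | r0:7,r1:1,r2:1,r3:7,r4:2,r5:Add1
c2: issue MUL r0<-Mul1 | r0:Mul1,r1:1,r2:1,r3:7,r4:2,r5:Add1
c3: issue SUB r4<-Add2 | r0:Mul1,r1:1,r2:1,r3:7,r4:Add2,r5:Add1
c4: CDB Add1=8; issue SUB r5<-Add1 | r0:Mul1,r1:1,r2:1,r3:7,r4:Add2,r5:Add1
c5: stall | r0:Mul1,r1:1,r2:1,r3:7,r4:Add2,r5:Add1
c6: CDB Mul1=7; stall | r0:7,r1:1,r2:1,r3:7,r4:Add2,r5:Add1
c7: stall | r0:7,r1:1,r2:1,r3:7,r4:Add2,r5:Add1
c8: stall | r0:7,r1:1,r2:1,r3:7,r4:Add2,r5:Add1
c9: CDB Add1=-1; issue SUB r2<-Add1 | r0:7,r1:1,r2:Add1,r3:7,r4:Add2,r5:-1
c10: CDB Add2=-6; issue MUL r2<-Mul1 | r0:7,r1:1,r2:Mul1,r3:7,r4:-6,r5:-1
c11: - | r0:7,r1:1,r2:Mul1,r3:7,r4:-6,r5:-1
c12: CDB Add1=-6 | r0:7,r1:1,r2:Mul1,r3:7,r4:-6,r5:-1
c13: - | r0:7,r1:1,r2:Mul1,r3:7,r4:-6,r5:-1
c14: CDB Mul1=36 | r0:7,r1:1,r2:36,r3:7,r4:-6,r5:-1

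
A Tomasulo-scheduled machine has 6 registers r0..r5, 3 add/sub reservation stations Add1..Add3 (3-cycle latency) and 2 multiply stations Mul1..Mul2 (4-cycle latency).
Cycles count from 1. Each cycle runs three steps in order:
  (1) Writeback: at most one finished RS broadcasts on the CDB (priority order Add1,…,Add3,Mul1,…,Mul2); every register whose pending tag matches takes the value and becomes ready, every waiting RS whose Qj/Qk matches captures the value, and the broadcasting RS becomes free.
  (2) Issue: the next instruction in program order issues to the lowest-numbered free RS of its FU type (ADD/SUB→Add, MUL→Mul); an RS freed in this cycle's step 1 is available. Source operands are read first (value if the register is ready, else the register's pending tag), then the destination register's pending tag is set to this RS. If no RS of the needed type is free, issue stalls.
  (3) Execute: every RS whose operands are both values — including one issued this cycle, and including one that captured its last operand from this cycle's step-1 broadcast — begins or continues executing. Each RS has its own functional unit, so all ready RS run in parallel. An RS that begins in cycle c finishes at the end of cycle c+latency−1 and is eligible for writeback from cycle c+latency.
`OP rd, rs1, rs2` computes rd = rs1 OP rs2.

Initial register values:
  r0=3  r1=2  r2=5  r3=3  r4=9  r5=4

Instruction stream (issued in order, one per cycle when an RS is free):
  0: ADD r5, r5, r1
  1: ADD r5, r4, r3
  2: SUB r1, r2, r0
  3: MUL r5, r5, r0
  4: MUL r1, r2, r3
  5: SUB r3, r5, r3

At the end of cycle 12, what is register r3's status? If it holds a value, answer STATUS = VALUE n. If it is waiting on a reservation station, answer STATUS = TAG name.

cycle 1: issue ADD r5<-Add1 // r0:3,r1:2,r2:5,r3:3,r4:9,r5:Add1
cycle 2: issue ADD r5<-Add2 // r0:3,r1:2,r2:5,r3:3,r4:9,r5:Add2
cycle 3: issue SUB r1<-Add3 // r0:3,r1:Add3,r2:5,r3:3,r4:9,r5:Add2
cycle 4: CDB Add1=6; issue MUL r5<-Mul1 // r0:3,r1:Add3,r2:5,r3:3,r4:9,r5:Mul1
cycle 5: CDB Add2=12; issue MUL r1<-Mul2 // r0:3,r1:Mul2,r2:5,r3:3,r4:9,r5:Mul1
cycle 6: CDB Add3=2; issue SUB r3<-Add1 // r0:3,r1:Mul2,r2:5,r3:Add1,r4:9,r5:Mul1
cycle 7: - // r0:3,r1:Mul2,r2:5,r3:Add1,r4:9,r5:Mul1
cycle 8: - // r0:3,r1:Mul2,r2:5,r3:Add1,r4:9,r5:Mul1
cycle 9: CDB Mul1=36 // r0:3,r1:Mul2,r2:5,r3:Add1,r4:9,r5:36
cycle 10: CDB Mul2=15 // r0:3,r1:15,r2:5,r3:Add1,r4:9,r5:36
cycle 11: - // r0:3,r1:15,r2:5,r3:Add1,r4:9,r5:36
cycle 12: CDB Add1=33 // r0:3,r1:15,r2:5,r3:33,r4:9,r5:36

STATUS = VALUE 33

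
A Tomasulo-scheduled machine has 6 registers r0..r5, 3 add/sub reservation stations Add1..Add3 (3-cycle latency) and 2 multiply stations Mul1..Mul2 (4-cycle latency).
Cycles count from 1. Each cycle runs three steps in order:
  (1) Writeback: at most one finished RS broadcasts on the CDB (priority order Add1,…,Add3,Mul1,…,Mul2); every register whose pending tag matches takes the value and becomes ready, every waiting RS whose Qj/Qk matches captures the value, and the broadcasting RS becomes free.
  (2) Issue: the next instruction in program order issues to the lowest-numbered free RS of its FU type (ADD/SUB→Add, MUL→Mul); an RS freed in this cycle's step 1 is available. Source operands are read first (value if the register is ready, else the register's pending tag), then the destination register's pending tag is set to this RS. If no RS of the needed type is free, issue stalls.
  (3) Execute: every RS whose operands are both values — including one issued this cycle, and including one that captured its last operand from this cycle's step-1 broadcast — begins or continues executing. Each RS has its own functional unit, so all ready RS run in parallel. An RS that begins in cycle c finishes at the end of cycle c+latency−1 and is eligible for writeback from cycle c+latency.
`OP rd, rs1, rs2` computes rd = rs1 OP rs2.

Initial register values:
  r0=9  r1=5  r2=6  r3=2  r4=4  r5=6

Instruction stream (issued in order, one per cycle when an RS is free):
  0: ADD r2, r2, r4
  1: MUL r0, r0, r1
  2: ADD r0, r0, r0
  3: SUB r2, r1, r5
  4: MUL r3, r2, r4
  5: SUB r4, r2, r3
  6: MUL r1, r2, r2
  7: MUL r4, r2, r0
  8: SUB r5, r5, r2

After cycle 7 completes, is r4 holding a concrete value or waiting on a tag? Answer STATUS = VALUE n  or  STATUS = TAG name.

STATUS = TAG Add3

cycle 1: issue ADD r2<-Add1 // r0:9,r1:5,r2:Add1,r3:2,r4:4,r5:6
cycle 2: issue MUL r0<-Mul1 // r0:Mul1,r1:5,r2:Add1,r3:2,r4:4,r5:6
cycle 3: issue ADD r0<-Add2 // r0:Add2,r1:5,r2:Add1,r3:2,r4:4,r5:6
cycle 4: CDB Add1=10; issue SUB r2<-Add1 // r0:Add2,r1:5,r2:Add1,r3:2,r4:4,r5:6
cycle 5: issue MUL r3<-Mul2 // r0:Add2,r1:5,r2:Add1,r3:Mul2,r4:4,r5:6
cycle 6: CDB Mul1=45; issue SUB r4<-Add3 // r0:Add2,r1:5,r2:Add1,r3:Mul2,r4:Add3,r5:6
cycle 7: CDB Add1=-1; issue MUL r1<-Mul1 // r0:Add2,r1:Mul1,r2:-1,r3:Mul2,r4:Add3,r5:6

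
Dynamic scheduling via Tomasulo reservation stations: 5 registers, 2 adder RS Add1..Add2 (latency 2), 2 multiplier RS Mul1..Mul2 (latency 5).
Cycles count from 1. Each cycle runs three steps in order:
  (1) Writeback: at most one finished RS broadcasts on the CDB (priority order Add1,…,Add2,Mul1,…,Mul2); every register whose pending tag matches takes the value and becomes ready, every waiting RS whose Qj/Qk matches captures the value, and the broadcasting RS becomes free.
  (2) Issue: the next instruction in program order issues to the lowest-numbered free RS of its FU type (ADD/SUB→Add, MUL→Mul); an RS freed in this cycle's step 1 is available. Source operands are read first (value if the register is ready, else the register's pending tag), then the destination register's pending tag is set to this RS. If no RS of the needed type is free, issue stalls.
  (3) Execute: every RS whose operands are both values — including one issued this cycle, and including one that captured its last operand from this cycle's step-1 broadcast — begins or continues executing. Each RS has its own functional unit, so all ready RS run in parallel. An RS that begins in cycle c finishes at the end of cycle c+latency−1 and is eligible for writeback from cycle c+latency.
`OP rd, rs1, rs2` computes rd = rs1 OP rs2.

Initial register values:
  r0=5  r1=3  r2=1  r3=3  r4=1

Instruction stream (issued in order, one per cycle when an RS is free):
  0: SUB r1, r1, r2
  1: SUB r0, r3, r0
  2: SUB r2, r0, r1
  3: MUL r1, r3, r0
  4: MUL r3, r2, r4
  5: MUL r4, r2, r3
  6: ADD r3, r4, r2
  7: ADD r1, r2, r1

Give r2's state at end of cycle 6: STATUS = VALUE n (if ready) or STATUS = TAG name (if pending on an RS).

c1: issue SUB r1<-Add1 | r0:5,r1:Add1,r2:1,r3:3,r4:1
c2: issue SUB r0<-Add2 | r0:Add2,r1:Add1,r2:1,r3:3,r4:1
c3: CDB Add1=2; issue SUB r2<-Add1 | r0:Add2,r1:2,r2:Add1,r3:3,r4:1
c4: CDB Add2=-2; issue MUL r1<-Mul1 | r0:-2,r1:Mul1,r2:Add1,r3:3,r4:1
c5: issue MUL r3<-Mul2 | r0:-2,r1:Mul1,r2:Add1,r3:Mul2,r4:1
c6: CDB Add1=-4; stall | r0:-2,r1:Mul1,r2:-4,r3:Mul2,r4:1

STATUS = VALUE -4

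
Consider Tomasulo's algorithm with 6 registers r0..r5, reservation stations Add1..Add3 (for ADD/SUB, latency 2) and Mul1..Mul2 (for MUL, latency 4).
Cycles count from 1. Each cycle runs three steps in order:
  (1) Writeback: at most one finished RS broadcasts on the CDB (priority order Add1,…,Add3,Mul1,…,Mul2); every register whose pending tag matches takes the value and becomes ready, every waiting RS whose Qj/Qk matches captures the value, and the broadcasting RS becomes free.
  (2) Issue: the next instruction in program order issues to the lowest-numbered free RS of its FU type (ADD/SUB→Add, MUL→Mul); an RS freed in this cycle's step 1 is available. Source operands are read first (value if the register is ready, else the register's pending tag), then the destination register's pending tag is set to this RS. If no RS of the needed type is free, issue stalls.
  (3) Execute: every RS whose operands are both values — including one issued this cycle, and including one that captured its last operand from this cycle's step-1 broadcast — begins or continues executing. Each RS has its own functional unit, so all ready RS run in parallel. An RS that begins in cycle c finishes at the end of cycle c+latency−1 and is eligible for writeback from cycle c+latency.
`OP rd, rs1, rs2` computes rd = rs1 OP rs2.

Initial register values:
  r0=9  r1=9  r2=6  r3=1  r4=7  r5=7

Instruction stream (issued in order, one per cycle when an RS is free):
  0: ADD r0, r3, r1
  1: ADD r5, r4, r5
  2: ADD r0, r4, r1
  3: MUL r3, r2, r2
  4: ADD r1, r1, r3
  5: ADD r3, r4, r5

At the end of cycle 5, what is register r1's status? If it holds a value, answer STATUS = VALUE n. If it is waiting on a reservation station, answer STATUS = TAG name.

STATUS = TAG Add1

  c1: issue ADD r0<-Add1  regs: r0:Add1,r1:9,r2:6,r3:1,r4:7,r5:7
  c2: issue ADD r5<-Add2  regs: r0:Add1,r1:9,r2:6,r3:1,r4:7,r5:Add2
  c3: CDB Add1=10; issue ADD r0<-Add1  regs: r0:Add1,r1:9,r2:6,r3:1,r4:7,r5:Add2
  c4: CDB Add2=14; issue MUL r3<-Mul1  regs: r0:Add1,r1:9,r2:6,r3:Mul1,r4:7,r5:14
  c5: CDB Add1=16; issue ADD r1<-Add1  regs: r0:16,r1:Add1,r2:6,r3:Mul1,r4:7,r5:14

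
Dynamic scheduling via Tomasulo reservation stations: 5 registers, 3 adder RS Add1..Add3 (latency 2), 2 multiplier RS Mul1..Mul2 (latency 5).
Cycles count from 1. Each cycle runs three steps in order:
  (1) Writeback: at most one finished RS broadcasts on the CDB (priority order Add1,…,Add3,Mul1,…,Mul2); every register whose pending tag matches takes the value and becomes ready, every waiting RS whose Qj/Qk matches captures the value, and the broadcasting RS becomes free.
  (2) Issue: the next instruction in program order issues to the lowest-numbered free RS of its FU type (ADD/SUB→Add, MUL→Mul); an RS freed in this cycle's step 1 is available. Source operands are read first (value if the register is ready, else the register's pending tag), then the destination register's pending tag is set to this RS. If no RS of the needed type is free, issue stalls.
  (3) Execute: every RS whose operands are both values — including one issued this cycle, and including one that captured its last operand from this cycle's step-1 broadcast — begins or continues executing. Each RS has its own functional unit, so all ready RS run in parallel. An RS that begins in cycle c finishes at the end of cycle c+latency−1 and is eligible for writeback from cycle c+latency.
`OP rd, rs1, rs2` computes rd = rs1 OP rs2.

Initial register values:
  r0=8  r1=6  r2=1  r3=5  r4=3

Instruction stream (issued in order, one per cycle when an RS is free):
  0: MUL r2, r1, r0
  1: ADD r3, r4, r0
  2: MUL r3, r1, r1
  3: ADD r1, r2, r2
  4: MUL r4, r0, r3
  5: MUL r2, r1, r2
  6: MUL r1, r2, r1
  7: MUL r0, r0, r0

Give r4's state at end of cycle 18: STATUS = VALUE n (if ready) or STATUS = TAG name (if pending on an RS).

STATUS = VALUE 288

  c1: issue MUL r2<-Mul1  regs: r0:8,r1:6,r2:Mul1,r3:5,r4:3
  c2: issue ADD r3<-Add1  regs: r0:8,r1:6,r2:Mul1,r3:Add1,r4:3
  c3: issue MUL r3<-Mul2  regs: r0:8,r1:6,r2:Mul1,r3:Mul2,r4:3
  c4: CDB Add1=11; issue ADD r1<-Add1  regs: r0:8,r1:Add1,r2:Mul1,r3:Mul2,r4:3
  c5: stall  regs: r0:8,r1:Add1,r2:Mul1,r3:Mul2,r4:3
  c6: CDB Mul1=48; issue MUL r4<-Mul1  regs: r0:8,r1:Add1,r2:48,r3:Mul2,r4:Mul1
  c7: stall  regs: r0:8,r1:Add1,r2:48,r3:Mul2,r4:Mul1
  c8: CDB Add1=96; stall  regs: r0:8,r1:96,r2:48,r3:Mul2,r4:Mul1
  c9: CDB Mul2=36; issue MUL r2<-Mul2  regs: r0:8,r1:96,r2:Mul2,r3:36,r4:Mul1
  c10: stall  regs: r0:8,r1:96,r2:Mul2,r3:36,r4:Mul1
  c11: stall  regs: r0:8,r1:96,r2:Mul2,r3:36,r4:Mul1
  c12: stall  regs: r0:8,r1:96,r2:Mul2,r3:36,r4:Mul1
  c13: stall  regs: r0:8,r1:96,r2:Mul2,r3:36,r4:Mul1
  c14: CDB Mul1=288; issue MUL r1<-Mul1  regs: r0:8,r1:Mul1,r2:Mul2,r3:36,r4:288
  c15: CDB Mul2=4608; issue MUL r0<-Mul2  regs: r0:Mul2,r1:Mul1,r2:4608,r3:36,r4:288
  c16: -  regs: r0:Mul2,r1:Mul1,r2:4608,r3:36,r4:288
  c17: -  regs: r0:Mul2,r1:Mul1,r2:4608,r3:36,r4:288
  c18: -  regs: r0:Mul2,r1:Mul1,r2:4608,r3:36,r4:288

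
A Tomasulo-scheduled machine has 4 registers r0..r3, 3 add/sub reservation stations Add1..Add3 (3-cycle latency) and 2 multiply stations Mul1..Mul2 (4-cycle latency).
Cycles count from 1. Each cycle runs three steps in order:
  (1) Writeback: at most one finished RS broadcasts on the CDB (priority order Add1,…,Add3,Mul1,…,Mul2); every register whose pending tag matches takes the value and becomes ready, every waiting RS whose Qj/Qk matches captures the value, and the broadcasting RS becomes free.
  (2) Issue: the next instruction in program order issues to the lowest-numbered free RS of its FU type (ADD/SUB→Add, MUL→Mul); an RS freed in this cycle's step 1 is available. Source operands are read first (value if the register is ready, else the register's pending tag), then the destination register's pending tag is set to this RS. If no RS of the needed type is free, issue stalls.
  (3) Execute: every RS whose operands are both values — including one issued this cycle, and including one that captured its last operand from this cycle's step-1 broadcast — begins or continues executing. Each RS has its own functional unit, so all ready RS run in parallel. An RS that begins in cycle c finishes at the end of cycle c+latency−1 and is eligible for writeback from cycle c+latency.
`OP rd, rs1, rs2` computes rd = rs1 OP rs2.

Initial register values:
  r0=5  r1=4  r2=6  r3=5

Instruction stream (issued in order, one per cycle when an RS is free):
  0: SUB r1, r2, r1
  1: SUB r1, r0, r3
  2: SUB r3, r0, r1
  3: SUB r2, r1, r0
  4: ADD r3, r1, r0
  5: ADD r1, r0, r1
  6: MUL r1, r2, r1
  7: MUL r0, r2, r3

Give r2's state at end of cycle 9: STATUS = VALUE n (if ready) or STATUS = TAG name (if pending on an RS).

c1: issue SUB r1<-Add1 | r0:5,r1:Add1,r2:6,r3:5
c2: issue SUB r1<-Add2 | r0:5,r1:Add2,r2:6,r3:5
c3: issue SUB r3<-Add3 | r0:5,r1:Add2,r2:6,r3:Add3
c4: CDB Add1=2; issue SUB r2<-Add1 | r0:5,r1:Add2,r2:Add1,r3:Add3
c5: CDB Add2=0; issue ADD r3<-Add2 | r0:5,r1:0,r2:Add1,r3:Add2
c6: stall | r0:5,r1:0,r2:Add1,r3:Add2
c7: stall | r0:5,r1:0,r2:Add1,r3:Add2
c8: CDB Add1=-5; issue ADD r1<-Add1 | r0:5,r1:Add1,r2:-5,r3:Add2
c9: CDB Add2=5; issue MUL r1<-Mul1 | r0:5,r1:Mul1,r2:-5,r3:5

STATUS = VALUE -5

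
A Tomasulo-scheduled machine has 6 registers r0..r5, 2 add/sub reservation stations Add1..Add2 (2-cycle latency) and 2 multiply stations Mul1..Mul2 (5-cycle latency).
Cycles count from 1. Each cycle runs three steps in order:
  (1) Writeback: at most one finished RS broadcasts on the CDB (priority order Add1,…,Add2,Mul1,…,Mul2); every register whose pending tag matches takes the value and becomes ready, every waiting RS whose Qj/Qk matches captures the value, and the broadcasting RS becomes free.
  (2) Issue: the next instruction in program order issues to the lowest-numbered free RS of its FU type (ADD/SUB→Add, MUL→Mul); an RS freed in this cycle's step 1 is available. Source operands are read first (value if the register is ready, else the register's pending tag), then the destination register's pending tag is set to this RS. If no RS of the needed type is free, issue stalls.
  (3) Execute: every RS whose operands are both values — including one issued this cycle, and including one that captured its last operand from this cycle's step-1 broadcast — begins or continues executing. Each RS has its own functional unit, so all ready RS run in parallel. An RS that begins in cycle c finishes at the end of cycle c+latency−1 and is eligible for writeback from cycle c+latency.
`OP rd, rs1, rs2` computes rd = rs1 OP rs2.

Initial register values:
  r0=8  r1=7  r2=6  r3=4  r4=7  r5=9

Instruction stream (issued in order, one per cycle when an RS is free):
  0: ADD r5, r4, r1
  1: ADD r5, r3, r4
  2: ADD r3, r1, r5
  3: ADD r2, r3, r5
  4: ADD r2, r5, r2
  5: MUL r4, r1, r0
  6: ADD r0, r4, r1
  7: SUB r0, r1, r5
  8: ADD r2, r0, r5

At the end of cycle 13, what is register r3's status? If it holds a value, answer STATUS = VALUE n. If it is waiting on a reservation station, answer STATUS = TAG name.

STATUS = VALUE 18

c1: issue ADD r5<-Add1 | r0:8,r1:7,r2:6,r3:4,r4:7,r5:Add1
c2: issue ADD r5<-Add2 | r0:8,r1:7,r2:6,r3:4,r4:7,r5:Add2
c3: CDB Add1=14; issue ADD r3<-Add1 | r0:8,r1:7,r2:6,r3:Add1,r4:7,r5:Add2
c4: CDB Add2=11; issue ADD r2<-Add2 | r0:8,r1:7,r2:Add2,r3:Add1,r4:7,r5:11
c5: stall | r0:8,r1:7,r2:Add2,r3:Add1,r4:7,r5:11
c6: CDB Add1=18; issue ADD r2<-Add1 | r0:8,r1:7,r2:Add1,r3:18,r4:7,r5:11
c7: issue MUL r4<-Mul1 | r0:8,r1:7,r2:Add1,r3:18,r4:Mul1,r5:11
c8: CDB Add2=29; issue ADD r0<-Add2 | r0:Add2,r1:7,r2:Add1,r3:18,r4:Mul1,r5:11
c9: stall | r0:Add2,r1:7,r2:Add1,r3:18,r4:Mul1,r5:11
c10: CDB Add1=40; issue SUB r0<-Add1 | r0:Add1,r1:7,r2:40,r3:18,r4:Mul1,r5:11
c11: stall | r0:Add1,r1:7,r2:40,r3:18,r4:Mul1,r5:11
c12: CDB Add1=-4; issue ADD r2<-Add1 | r0:-4,r1:7,r2:Add1,r3:18,r4:Mul1,r5:11
c13: CDB Mul1=56 | r0:-4,r1:7,r2:Add1,r3:18,r4:56,r5:11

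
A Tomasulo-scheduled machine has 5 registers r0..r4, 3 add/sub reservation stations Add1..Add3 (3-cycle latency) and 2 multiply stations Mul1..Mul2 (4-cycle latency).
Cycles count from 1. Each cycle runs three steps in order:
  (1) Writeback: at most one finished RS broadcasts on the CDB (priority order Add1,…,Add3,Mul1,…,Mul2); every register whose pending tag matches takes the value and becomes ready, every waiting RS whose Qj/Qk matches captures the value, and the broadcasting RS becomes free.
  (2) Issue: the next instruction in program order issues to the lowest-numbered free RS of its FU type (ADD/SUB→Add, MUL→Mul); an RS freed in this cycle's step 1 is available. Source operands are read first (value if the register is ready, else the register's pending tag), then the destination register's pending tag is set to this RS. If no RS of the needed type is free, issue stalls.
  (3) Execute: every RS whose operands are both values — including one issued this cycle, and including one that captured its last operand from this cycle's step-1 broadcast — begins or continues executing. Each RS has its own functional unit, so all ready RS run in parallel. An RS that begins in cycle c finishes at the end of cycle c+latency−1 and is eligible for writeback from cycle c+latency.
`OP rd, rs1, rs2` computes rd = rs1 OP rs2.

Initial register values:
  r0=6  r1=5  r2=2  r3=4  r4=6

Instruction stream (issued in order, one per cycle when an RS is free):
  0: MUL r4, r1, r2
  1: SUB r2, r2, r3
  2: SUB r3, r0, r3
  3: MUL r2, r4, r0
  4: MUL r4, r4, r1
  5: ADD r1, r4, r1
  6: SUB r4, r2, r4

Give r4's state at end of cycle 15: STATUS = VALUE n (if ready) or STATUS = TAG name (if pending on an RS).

cycle 1: issue MUL r4<-Mul1 // r0:6,r1:5,r2:2,r3:4,r4:Mul1
cycle 2: issue SUB r2<-Add1 // r0:6,r1:5,r2:Add1,r3:4,r4:Mul1
cycle 3: issue SUB r3<-Add2 // r0:6,r1:5,r2:Add1,r3:Add2,r4:Mul1
cycle 4: issue MUL r2<-Mul2 // r0:6,r1:5,r2:Mul2,r3:Add2,r4:Mul1
cycle 5: CDB Add1=-2; stall // r0:6,r1:5,r2:Mul2,r3:Add2,r4:Mul1
cycle 6: CDB Add2=2; stall // r0:6,r1:5,r2:Mul2,r3:2,r4:Mul1
cycle 7: CDB Mul1=10; issue MUL r4<-Mul1 // r0:6,r1:5,r2:Mul2,r3:2,r4:Mul1
cycle 8: issue ADD r1<-Add1 // r0:6,r1:Add1,r2:Mul2,r3:2,r4:Mul1
cycle 9: issue SUB r4<-Add2 // r0:6,r1:Add1,r2:Mul2,r3:2,r4:Add2
cycle 10: - // r0:6,r1:Add1,r2:Mul2,r3:2,r4:Add2
cycle 11: CDB Mul1=50 // r0:6,r1:Add1,r2:Mul2,r3:2,r4:Add2
cycle 12: CDB Mul2=60 // r0:6,r1:Add1,r2:60,r3:2,r4:Add2
cycle 13: - // r0:6,r1:Add1,r2:60,r3:2,r4:Add2
cycle 14: CDB Add1=55 // r0:6,r1:55,r2:60,r3:2,r4:Add2
cycle 15: CDB Add2=10 // r0:6,r1:55,r2:60,r3:2,r4:10

STATUS = VALUE 10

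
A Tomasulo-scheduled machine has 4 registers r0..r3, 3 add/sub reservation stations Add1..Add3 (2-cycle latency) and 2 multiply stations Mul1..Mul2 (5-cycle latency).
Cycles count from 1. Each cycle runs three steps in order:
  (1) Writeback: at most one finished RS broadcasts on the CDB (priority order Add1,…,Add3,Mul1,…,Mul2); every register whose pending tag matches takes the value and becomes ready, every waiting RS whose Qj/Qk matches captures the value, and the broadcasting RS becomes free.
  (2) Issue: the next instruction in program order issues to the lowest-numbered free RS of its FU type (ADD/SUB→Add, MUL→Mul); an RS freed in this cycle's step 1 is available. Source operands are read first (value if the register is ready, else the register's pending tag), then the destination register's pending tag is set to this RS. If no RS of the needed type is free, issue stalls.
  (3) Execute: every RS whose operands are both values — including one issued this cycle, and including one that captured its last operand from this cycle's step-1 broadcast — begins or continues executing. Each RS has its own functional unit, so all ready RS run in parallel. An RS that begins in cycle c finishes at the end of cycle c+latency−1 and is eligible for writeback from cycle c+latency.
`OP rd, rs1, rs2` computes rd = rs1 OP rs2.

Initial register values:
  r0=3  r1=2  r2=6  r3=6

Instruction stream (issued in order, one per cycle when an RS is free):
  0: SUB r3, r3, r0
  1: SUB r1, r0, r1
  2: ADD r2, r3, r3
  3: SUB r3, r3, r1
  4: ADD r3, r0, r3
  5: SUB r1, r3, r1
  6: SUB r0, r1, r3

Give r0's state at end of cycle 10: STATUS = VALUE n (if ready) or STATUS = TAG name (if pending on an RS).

STATUS = TAG Add3

c1: issue SUB r3<-Add1 | r0:3,r1:2,r2:6,r3:Add1
c2: issue SUB r1<-Add2 | r0:3,r1:Add2,r2:6,r3:Add1
c3: CDB Add1=3; issue ADD r2<-Add1 | r0:3,r1:Add2,r2:Add1,r3:3
c4: CDB Add2=1; issue SUB r3<-Add2 | r0:3,r1:1,r2:Add1,r3:Add2
c5: CDB Add1=6; issue ADD r3<-Add1 | r0:3,r1:1,r2:6,r3:Add1
c6: CDB Add2=2; issue SUB r1<-Add2 | r0:3,r1:Add2,r2:6,r3:Add1
c7: issue SUB r0<-Add3 | r0:Add3,r1:Add2,r2:6,r3:Add1
c8: CDB Add1=5 | r0:Add3,r1:Add2,r2:6,r3:5
c9: - | r0:Add3,r1:Add2,r2:6,r3:5
c10: CDB Add2=4 | r0:Add3,r1:4,r2:6,r3:5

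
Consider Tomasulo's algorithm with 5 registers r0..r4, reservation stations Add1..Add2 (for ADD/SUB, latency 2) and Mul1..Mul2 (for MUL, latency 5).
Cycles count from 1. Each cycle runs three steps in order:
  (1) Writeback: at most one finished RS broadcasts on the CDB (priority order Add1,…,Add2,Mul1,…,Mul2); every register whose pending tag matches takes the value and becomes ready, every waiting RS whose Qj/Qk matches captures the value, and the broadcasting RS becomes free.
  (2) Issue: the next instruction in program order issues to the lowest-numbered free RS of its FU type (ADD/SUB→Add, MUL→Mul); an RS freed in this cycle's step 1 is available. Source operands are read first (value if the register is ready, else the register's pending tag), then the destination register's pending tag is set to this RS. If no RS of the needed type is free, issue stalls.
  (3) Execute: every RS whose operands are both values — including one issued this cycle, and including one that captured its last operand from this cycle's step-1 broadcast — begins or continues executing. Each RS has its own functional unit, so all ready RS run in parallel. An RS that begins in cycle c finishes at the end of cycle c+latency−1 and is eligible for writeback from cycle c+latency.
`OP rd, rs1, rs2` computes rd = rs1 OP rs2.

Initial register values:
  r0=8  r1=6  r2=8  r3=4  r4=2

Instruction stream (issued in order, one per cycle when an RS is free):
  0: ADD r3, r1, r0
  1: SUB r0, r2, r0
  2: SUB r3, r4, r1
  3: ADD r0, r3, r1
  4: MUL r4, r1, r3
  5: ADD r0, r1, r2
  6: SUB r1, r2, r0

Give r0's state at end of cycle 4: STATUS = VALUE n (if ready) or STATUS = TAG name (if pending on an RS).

  c1: issue ADD r3<-Add1  regs: r0:8,r1:6,r2:8,r3:Add1,r4:2
  c2: issue SUB r0<-Add2  regs: r0:Add2,r1:6,r2:8,r3:Add1,r4:2
  c3: CDB Add1=14; issue SUB r3<-Add1  regs: r0:Add2,r1:6,r2:8,r3:Add1,r4:2
  c4: CDB Add2=0; issue ADD r0<-Add2  regs: r0:Add2,r1:6,r2:8,r3:Add1,r4:2

STATUS = TAG Add2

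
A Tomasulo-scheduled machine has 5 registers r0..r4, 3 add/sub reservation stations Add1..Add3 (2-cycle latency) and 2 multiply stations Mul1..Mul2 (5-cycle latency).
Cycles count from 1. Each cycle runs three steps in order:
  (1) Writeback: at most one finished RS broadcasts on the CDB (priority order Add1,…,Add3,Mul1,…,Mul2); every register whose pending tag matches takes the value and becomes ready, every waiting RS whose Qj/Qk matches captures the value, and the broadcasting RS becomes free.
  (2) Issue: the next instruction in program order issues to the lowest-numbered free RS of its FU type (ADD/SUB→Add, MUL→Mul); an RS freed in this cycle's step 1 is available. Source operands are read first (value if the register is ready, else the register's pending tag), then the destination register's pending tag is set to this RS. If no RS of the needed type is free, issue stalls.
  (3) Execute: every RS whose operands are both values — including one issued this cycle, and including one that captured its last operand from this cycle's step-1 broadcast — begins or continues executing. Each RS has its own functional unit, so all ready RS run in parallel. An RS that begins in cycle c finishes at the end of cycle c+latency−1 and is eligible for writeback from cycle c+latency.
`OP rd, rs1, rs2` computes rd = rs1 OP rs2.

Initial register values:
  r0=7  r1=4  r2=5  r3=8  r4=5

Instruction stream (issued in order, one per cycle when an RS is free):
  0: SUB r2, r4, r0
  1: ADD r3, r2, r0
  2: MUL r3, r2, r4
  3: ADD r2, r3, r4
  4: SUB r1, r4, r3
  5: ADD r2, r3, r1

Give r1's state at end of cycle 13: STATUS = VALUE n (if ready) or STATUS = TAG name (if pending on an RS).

STATUS = VALUE 15

cycle 1: issue SUB r2<-Add1 // r0:7,r1:4,r2:Add1,r3:8,r4:5
cycle 2: issue ADD r3<-Add2 // r0:7,r1:4,r2:Add1,r3:Add2,r4:5
cycle 3: CDB Add1=-2; issue MUL r3<-Mul1 // r0:7,r1:4,r2:-2,r3:Mul1,r4:5
cycle 4: issue ADD r2<-Add1 // r0:7,r1:4,r2:Add1,r3:Mul1,r4:5
cycle 5: CDB Add2=5; issue SUB r1<-Add2 // r0:7,r1:Add2,r2:Add1,r3:Mul1,r4:5
cycle 6: issue ADD r2<-Add3 // r0:7,r1:Add2,r2:Add3,r3:Mul1,r4:5
cycle 7: - // r0:7,r1:Add2,r2:Add3,r3:Mul1,r4:5
cycle 8: CDB Mul1=-10 // r0:7,r1:Add2,r2:Add3,r3:-10,r4:5
cycle 9: - // r0:7,r1:Add2,r2:Add3,r3:-10,r4:5
cycle 10: CDB Add1=-5 // r0:7,r1:Add2,r2:Add3,r3:-10,r4:5
cycle 11: CDB Add2=15 // r0:7,r1:15,r2:Add3,r3:-10,r4:5
cycle 12: - // r0:7,r1:15,r2:Add3,r3:-10,r4:5
cycle 13: CDB Add3=5 // r0:7,r1:15,r2:5,r3:-10,r4:5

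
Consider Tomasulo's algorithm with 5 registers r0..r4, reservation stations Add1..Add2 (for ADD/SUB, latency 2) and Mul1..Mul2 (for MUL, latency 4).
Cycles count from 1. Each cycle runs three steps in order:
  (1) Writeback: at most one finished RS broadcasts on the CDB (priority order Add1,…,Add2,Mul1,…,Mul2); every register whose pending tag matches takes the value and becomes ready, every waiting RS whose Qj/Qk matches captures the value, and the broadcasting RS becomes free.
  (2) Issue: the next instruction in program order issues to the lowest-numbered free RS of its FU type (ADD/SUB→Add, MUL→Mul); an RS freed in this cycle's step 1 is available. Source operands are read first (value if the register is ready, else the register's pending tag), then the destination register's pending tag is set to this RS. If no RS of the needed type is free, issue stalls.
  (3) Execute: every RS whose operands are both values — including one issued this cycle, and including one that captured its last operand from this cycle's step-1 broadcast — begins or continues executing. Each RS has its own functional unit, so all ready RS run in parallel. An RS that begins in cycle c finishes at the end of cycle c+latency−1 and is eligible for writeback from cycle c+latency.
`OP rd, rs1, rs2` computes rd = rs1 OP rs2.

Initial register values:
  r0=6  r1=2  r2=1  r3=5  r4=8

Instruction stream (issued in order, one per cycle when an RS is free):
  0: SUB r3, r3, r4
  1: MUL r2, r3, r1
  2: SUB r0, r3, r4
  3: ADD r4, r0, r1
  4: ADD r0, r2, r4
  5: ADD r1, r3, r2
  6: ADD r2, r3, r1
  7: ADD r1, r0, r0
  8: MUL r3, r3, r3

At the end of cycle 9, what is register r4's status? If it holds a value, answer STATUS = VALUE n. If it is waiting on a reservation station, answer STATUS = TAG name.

STATUS = VALUE -9

c1: issue SUB r3<-Add1 | r0:6,r1:2,r2:1,r3:Add1,r4:8
c2: issue MUL r2<-Mul1 | r0:6,r1:2,r2:Mul1,r3:Add1,r4:8
c3: CDB Add1=-3; issue SUB r0<-Add1 | r0:Add1,r1:2,r2:Mul1,r3:-3,r4:8
c4: issue ADD r4<-Add2 | r0:Add1,r1:2,r2:Mul1,r3:-3,r4:Add2
c5: CDB Add1=-11; issue ADD r0<-Add1 | r0:Add1,r1:2,r2:Mul1,r3:-3,r4:Add2
c6: stall | r0:Add1,r1:2,r2:Mul1,r3:-3,r4:Add2
c7: CDB Add2=-9; issue ADD r1<-Add2 | r0:Add1,r1:Add2,r2:Mul1,r3:-3,r4:-9
c8: CDB Mul1=-6; stall | r0:Add1,r1:Add2,r2:-6,r3:-3,r4:-9
c9: stall | r0:Add1,r1:Add2,r2:-6,r3:-3,r4:-9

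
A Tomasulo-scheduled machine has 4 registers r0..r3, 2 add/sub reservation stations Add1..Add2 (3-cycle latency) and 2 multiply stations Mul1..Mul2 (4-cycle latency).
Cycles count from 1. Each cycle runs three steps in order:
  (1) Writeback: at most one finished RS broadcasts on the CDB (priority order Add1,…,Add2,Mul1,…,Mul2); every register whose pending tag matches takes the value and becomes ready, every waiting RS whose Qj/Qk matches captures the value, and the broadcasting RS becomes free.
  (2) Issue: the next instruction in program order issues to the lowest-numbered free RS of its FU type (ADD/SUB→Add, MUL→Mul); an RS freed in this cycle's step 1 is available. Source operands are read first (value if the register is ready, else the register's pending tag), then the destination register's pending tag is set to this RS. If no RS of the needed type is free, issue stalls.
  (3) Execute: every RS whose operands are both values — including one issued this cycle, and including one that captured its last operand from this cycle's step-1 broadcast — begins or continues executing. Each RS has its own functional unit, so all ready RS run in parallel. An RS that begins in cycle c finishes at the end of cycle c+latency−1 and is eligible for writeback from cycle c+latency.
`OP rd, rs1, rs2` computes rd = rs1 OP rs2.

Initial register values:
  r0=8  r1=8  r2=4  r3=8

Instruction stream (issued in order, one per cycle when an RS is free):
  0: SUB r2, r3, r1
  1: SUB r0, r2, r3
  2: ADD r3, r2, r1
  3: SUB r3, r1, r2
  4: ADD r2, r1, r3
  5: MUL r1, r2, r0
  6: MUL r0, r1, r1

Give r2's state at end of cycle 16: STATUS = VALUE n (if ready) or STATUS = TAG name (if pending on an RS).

STATUS = VALUE 16

cycle 1: issue SUB r2<-Add1 // r0:8,r1:8,r2:Add1,r3:8
cycle 2: issue SUB r0<-Add2 // r0:Add2,r1:8,r2:Add1,r3:8
cycle 3: stall // r0:Add2,r1:8,r2:Add1,r3:8
cycle 4: CDB Add1=0; issue ADD r3<-Add1 // r0:Add2,r1:8,r2:0,r3:Add1
cycle 5: stall // r0:Add2,r1:8,r2:0,r3:Add1
cycle 6: stall // r0:Add2,r1:8,r2:0,r3:Add1
cycle 7: CDB Add1=8; issue SUB r3<-Add1 // r0:Add2,r1:8,r2:0,r3:Add1
cycle 8: CDB Add2=-8; issue ADD r2<-Add2 // r0:-8,r1:8,r2:Add2,r3:Add1
cycle 9: issue MUL r1<-Mul1 // r0:-8,r1:Mul1,r2:Add2,r3:Add1
cycle 10: CDB Add1=8; issue MUL r0<-Mul2 // r0:Mul2,r1:Mul1,r2:Add2,r3:8
cycle 11: - // r0:Mul2,r1:Mul1,r2:Add2,r3:8
cycle 12: - // r0:Mul2,r1:Mul1,r2:Add2,r3:8
cycle 13: CDB Add2=16 // r0:Mul2,r1:Mul1,r2:16,r3:8
cycle 14: - // r0:Mul2,r1:Mul1,r2:16,r3:8
cycle 15: - // r0:Mul2,r1:Mul1,r2:16,r3:8
cycle 16: - // r0:Mul2,r1:Mul1,r2:16,r3:8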